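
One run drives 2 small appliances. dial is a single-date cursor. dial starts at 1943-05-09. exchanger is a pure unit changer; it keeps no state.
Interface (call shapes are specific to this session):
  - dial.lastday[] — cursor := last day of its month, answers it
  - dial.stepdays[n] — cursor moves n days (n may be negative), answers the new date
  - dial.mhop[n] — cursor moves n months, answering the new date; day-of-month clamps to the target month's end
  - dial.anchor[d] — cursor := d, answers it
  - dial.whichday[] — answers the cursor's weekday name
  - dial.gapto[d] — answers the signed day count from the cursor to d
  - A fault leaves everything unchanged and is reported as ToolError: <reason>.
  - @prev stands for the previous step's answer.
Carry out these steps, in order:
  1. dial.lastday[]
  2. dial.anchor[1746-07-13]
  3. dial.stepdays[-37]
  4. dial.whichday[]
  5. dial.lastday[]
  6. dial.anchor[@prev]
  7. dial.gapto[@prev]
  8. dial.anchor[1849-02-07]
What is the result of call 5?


CALL dial.lastday[]
RET  1943-05-31
CALL dial.anchor[d: 1746-07-13]
RET  1746-07-13
CALL dial.stepdays[n: -37]
RET  1746-06-06
CALL dial.whichday[]
RET  Monday
CALL dial.lastday[]
RET  1746-06-30
CALL dial.anchor[d: @prev]
RET  1746-06-30
CALL dial.gapto[d: @prev]
RET  0
CALL dial.anchor[d: 1849-02-07]
RET  1849-02-07

Answer: 1746-06-30


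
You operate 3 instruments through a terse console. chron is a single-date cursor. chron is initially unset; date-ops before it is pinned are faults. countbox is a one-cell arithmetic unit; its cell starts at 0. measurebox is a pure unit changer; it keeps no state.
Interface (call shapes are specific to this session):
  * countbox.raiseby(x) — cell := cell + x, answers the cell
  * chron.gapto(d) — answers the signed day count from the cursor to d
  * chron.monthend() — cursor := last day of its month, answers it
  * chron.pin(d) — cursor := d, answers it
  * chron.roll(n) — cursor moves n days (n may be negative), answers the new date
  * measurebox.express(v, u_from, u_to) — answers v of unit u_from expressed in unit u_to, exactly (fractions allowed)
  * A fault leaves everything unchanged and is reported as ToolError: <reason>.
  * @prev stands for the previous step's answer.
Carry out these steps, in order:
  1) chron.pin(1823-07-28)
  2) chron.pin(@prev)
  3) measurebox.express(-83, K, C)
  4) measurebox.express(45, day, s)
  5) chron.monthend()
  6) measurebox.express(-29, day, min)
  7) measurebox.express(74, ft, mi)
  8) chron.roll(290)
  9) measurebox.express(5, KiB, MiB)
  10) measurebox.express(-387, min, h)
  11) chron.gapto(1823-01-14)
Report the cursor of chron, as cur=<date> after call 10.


% pin d: 1823-07-28
[out] 1823-07-28
% pin d: @prev
[out] 1823-07-28
% express v: -83 u_from: K u_to: C
[out] -7123/20
% express v: 45 u_from: day u_to: s
[out] 3888000
% monthend
[out] 1823-07-31
% express v: -29 u_from: day u_to: min
[out] -41760
% express v: 74 u_from: ft u_to: mi
[out] 37/2640
% roll n: 290
[out] 1824-05-16
% express v: 5 u_from: KiB u_to: MiB
[out] 5/1024
% express v: -387 u_from: min u_to: h
[out] -129/20
% gapto d: 1823-01-14
[out] -488

Answer: cur=1824-05-16


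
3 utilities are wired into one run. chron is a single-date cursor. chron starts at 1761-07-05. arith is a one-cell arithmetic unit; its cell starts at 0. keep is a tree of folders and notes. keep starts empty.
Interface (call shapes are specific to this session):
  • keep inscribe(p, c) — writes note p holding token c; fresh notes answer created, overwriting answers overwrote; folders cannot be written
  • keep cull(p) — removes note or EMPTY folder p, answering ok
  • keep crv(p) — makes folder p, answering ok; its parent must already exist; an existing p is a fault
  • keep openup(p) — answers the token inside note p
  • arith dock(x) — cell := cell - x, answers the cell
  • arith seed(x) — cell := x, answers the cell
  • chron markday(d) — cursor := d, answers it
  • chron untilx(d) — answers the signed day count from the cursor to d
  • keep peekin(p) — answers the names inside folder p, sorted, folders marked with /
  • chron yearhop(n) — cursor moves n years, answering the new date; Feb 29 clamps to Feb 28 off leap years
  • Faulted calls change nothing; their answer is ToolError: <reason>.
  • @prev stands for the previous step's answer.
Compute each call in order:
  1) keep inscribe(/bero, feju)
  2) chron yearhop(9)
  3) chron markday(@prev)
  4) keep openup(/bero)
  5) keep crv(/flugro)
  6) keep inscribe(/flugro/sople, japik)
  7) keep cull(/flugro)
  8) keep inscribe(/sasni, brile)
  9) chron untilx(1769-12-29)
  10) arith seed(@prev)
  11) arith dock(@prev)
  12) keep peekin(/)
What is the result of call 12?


Answer: [bero, flugro/, sasni]

Derivation:
# 1. keep inscribe(p: /bero, c: feju) ~> created
# 2. chron yearhop(n: 9) ~> 1770-07-05
# 3. chron markday(d: @prev) ~> 1770-07-05
# 4. keep openup(p: /bero) ~> feju
# 5. keep crv(p: /flugro) ~> ok
# 6. keep inscribe(p: /flugro/sople, c: japik) ~> created
# 7. keep cull(p: /flugro) ~> ToolError: not empty
# 8. keep inscribe(p: /sasni, c: brile) ~> created
# 9. chron untilx(d: 1769-12-29) ~> -188
# 10. arith seed(x: @prev) ~> -188
# 11. arith dock(x: @prev) ~> 0
# 12. keep peekin(p: /) ~> [bero, flugro/, sasni]


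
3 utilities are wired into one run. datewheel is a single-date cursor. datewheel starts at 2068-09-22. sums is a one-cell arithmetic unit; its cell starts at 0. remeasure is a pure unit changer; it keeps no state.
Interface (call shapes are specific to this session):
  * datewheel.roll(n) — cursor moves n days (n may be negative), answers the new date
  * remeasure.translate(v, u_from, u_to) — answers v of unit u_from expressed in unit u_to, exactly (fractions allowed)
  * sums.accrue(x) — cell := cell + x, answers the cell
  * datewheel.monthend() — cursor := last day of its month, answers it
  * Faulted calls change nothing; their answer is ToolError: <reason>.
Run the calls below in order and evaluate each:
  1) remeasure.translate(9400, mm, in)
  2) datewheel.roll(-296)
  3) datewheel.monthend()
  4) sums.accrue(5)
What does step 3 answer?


Answer: 2067-12-31

Derivation:
Do: remeasure.translate[v→9400; u_from→mm; u_to→in]
See: 47000/127
Do: datewheel.roll[n→-296]
See: 2067-12-01
Do: datewheel.monthend[]
See: 2067-12-31
Do: sums.accrue[x→5]
See: 5


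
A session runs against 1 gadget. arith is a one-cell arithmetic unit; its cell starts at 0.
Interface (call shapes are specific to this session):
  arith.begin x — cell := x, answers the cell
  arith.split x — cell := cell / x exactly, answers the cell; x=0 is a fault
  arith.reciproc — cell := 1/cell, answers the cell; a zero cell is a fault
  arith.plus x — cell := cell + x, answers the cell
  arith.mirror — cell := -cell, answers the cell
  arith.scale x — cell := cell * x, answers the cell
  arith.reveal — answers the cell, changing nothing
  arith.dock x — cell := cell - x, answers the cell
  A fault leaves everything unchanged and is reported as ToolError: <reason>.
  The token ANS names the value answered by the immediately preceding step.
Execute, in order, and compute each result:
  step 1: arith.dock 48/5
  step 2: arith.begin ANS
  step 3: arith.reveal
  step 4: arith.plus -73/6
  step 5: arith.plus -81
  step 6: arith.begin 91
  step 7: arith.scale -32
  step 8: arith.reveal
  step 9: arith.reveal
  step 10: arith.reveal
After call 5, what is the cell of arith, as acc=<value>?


-> arith.dock(x=48/5)
<- -48/5
-> arith.begin(x=ANS)
<- -48/5
-> arith.reveal()
<- -48/5
-> arith.plus(x=-73/6)
<- -653/30
-> arith.plus(x=-81)
<- -3083/30
-> arith.begin(x=91)
<- 91
-> arith.scale(x=-32)
<- -2912
-> arith.reveal()
<- -2912
-> arith.reveal()
<- -2912
-> arith.reveal()
<- -2912

Answer: acc=-3083/30


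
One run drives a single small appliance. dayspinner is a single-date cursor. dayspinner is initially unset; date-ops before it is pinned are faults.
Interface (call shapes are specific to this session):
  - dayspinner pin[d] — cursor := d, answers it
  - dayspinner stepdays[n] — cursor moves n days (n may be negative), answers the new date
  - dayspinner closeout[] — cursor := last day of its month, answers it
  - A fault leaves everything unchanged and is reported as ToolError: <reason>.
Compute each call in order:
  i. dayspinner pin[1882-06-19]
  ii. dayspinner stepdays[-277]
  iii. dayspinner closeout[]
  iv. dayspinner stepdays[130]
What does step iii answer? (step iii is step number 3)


Answer: 1881-09-30

Derivation:
I call dayspinner pin on d='1882-06-19', which returns 1882-06-19.
I call dayspinner stepdays on n='-277', and observe 1881-09-15.
Invoking dayspinner closeout: 1881-09-30.
Then dayspinner stepdays on n='130', → 1882-02-07.


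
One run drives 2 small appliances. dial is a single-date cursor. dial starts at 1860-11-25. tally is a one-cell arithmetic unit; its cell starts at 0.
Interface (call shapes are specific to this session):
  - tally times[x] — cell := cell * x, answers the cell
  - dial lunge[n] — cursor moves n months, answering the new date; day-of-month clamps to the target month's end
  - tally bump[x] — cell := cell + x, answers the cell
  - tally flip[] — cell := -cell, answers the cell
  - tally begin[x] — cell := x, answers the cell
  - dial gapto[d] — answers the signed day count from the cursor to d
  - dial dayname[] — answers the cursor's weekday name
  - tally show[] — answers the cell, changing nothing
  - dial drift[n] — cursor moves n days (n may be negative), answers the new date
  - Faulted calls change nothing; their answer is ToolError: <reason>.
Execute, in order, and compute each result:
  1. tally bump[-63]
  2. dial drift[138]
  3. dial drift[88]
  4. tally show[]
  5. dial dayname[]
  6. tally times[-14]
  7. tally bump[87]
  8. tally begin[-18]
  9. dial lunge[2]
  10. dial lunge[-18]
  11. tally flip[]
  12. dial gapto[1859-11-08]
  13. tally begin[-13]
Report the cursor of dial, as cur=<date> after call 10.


Answer: cur=1860-03-09

Derivation:
>>> tally bump x→-63
[out] -63
>>> dial drift n→138
[out] 1861-04-12
>>> dial drift n→88
[out] 1861-07-09
>>> tally show
[out] -63
>>> dial dayname
[out] Tuesday
>>> tally times x→-14
[out] 882
>>> tally bump x→87
[out] 969
>>> tally begin x→-18
[out] -18
>>> dial lunge n→2
[out] 1861-09-09
>>> dial lunge n→-18
[out] 1860-03-09
>>> tally flip
[out] 18
>>> dial gapto d→1859-11-08
[out] -122
>>> tally begin x→-13
[out] -13


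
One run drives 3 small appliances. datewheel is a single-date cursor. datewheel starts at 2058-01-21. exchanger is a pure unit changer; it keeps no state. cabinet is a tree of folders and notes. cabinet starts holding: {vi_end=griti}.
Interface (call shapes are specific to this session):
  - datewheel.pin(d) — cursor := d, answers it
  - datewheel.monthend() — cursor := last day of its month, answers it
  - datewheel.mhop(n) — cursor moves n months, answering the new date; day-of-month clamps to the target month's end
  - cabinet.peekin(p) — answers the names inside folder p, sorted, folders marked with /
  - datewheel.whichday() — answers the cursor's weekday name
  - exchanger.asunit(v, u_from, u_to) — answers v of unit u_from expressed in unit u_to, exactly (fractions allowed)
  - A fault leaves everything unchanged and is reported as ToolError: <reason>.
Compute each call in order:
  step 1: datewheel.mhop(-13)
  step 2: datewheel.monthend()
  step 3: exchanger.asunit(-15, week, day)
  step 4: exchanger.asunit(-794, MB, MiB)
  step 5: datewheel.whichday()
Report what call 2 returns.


Answer: 2056-12-31

Derivation:
==> mhop(n='-13')
<== 2056-12-21
==> monthend()
<== 2056-12-31
==> asunit(v='-15', u_from='week', u_to='day')
<== -105
==> asunit(v='-794', u_from='MB', u_to='MiB')
<== -6203125/8192
==> whichday()
<== Sunday


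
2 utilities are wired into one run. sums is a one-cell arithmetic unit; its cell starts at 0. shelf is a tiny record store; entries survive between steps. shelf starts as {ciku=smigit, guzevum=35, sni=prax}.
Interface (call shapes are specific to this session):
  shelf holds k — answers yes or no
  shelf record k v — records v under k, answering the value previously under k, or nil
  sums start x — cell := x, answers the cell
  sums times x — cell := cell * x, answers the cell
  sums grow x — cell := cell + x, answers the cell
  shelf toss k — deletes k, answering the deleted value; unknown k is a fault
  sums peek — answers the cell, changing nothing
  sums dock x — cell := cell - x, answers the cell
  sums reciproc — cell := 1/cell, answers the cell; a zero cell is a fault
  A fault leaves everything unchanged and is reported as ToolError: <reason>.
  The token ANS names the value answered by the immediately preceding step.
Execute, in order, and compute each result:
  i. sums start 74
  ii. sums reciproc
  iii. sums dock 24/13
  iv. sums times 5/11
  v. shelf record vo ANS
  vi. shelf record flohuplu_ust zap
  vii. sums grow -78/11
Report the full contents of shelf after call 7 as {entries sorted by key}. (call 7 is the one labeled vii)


·→ sums start(x='74')
·← 74
·→ sums reciproc()
·← 1/74
·→ sums dock(x='24/13')
·← -1763/962
·→ sums times(x='5/11')
·← -8815/10582
·→ shelf record(k='vo', v='ANS')
·← nil
·→ shelf record(k='flohuplu_ust', v='zap')
·← nil
·→ sums grow(x='-78/11')
·← -83851/10582

Answer: {ciku=smigit, flohuplu_ust=zap, guzevum=35, sni=prax, vo=-8815/10582}


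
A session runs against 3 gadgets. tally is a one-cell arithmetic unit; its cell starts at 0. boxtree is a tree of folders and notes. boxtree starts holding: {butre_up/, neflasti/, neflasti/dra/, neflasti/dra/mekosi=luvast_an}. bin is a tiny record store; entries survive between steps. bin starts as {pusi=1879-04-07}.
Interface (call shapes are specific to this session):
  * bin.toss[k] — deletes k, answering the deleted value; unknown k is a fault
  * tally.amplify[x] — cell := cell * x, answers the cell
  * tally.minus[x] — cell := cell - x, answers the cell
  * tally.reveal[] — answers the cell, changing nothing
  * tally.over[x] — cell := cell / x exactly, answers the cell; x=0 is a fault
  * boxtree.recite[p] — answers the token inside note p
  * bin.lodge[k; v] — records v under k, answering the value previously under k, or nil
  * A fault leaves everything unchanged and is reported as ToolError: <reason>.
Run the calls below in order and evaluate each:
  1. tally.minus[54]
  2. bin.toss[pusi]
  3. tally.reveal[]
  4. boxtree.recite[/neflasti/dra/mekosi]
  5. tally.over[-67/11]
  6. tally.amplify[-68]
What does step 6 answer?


Answer: -40392/67

Derivation:
Step: tally.minus[x='54']
Result: -54
Step: bin.toss[k='pusi']
Result: 1879-04-07
Step: tally.reveal[]
Result: -54
Step: boxtree.recite[p='/neflasti/dra/mekosi']
Result: luvast_an
Step: tally.over[x='-67/11']
Result: 594/67
Step: tally.amplify[x='-68']
Result: -40392/67


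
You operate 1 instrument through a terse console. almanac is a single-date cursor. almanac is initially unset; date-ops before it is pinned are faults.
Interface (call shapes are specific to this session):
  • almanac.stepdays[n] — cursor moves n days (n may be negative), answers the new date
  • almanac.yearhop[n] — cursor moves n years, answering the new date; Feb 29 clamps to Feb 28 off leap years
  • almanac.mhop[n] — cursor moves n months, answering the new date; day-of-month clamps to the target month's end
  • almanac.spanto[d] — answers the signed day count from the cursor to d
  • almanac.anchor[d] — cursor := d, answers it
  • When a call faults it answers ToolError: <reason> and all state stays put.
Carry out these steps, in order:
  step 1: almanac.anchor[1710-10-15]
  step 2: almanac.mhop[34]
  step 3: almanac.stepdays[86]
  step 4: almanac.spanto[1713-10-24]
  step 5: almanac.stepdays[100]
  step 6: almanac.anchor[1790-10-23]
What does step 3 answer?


Answer: 1713-11-09

Derivation:
-- anchor(d→1710-10-15) == 1710-10-15
-- mhop(n→34) == 1713-08-15
-- stepdays(n→86) == 1713-11-09
-- spanto(d→1713-10-24) == -16
-- stepdays(n→100) == 1714-02-17
-- anchor(d→1790-10-23) == 1790-10-23


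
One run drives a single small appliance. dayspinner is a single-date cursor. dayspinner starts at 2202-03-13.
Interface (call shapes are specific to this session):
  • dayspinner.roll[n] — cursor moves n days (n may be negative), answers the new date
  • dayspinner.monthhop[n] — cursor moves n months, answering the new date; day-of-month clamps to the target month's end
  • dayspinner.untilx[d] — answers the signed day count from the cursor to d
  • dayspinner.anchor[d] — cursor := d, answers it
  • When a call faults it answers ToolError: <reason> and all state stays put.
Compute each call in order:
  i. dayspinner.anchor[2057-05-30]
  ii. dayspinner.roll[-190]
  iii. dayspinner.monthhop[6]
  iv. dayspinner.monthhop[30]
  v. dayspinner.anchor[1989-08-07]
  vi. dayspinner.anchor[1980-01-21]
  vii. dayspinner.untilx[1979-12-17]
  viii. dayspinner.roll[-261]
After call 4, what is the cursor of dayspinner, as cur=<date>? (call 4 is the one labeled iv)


Answer: cur=2059-11-21

Derivation:
I call anchor with 2057-05-30, → 2057-05-30.
Then roll with -190: 2056-11-21.
Using monthhop with 6, → 2057-05-21.
I run monthhop with 30, which returns 2059-11-21.
Calling anchor with 1989-08-07, → 1989-08-07.
I call anchor with 1980-01-21, — result: 1980-01-21.
Then untilx with 1979-12-17, which returns -35.
Using roll with -261, which returns 1979-05-05.


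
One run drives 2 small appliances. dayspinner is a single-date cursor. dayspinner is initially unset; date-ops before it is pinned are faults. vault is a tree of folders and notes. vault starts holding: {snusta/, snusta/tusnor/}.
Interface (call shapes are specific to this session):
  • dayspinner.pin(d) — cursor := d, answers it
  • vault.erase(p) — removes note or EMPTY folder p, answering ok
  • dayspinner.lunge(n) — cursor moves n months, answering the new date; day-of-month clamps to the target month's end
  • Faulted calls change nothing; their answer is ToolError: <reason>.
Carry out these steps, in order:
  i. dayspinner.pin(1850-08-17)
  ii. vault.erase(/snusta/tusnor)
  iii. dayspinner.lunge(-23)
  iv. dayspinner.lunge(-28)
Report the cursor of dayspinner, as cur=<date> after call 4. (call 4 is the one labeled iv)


Answer: cur=1846-05-17

Derivation:
;; pin(d=1850-08-17) -> 1850-08-17
;; erase(p=/snusta/tusnor) -> ok
;; lunge(n=-23) -> 1848-09-17
;; lunge(n=-28) -> 1846-05-17


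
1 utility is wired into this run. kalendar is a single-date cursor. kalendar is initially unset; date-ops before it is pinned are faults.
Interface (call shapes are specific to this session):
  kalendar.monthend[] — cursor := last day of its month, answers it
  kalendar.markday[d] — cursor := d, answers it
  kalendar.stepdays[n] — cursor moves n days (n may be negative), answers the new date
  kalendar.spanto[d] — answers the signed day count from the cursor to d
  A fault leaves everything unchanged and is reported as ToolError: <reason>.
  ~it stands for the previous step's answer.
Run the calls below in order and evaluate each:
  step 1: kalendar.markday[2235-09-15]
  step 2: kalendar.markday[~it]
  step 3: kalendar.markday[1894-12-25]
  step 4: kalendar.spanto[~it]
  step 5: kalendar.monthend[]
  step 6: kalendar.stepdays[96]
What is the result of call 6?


[in] kalendar.markday d=2235-09-15
[out] 2235-09-15
[in] kalendar.markday d=~it
[out] 2235-09-15
[in] kalendar.markday d=1894-12-25
[out] 1894-12-25
[in] kalendar.spanto d=~it
[out] 0
[in] kalendar.monthend
[out] 1894-12-31
[in] kalendar.stepdays n=96
[out] 1895-04-06

Answer: 1895-04-06


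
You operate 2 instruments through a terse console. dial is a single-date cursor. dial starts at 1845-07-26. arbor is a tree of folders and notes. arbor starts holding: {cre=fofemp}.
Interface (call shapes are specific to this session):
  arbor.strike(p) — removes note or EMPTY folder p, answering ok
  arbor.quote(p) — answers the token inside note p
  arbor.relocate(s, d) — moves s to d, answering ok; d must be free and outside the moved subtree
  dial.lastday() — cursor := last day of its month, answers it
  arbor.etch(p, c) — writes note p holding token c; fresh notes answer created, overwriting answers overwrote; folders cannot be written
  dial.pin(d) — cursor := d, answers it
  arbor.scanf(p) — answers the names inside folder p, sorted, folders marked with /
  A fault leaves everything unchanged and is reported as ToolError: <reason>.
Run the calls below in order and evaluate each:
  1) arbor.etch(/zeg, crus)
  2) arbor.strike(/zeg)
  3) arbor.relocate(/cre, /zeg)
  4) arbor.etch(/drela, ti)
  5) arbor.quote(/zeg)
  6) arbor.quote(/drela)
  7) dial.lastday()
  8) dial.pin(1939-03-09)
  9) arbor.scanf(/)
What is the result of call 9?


Answer: [drela, zeg]

Derivation:
// etch(p=/zeg, c=crus) == created
// strike(p=/zeg) == ok
// relocate(s=/cre, d=/zeg) == ok
// etch(p=/drela, c=ti) == created
// quote(p=/zeg) == fofemp
// quote(p=/drela) == ti
// lastday() == 1845-07-31
// pin(d=1939-03-09) == 1939-03-09
// scanf(p=/) == [drela, zeg]


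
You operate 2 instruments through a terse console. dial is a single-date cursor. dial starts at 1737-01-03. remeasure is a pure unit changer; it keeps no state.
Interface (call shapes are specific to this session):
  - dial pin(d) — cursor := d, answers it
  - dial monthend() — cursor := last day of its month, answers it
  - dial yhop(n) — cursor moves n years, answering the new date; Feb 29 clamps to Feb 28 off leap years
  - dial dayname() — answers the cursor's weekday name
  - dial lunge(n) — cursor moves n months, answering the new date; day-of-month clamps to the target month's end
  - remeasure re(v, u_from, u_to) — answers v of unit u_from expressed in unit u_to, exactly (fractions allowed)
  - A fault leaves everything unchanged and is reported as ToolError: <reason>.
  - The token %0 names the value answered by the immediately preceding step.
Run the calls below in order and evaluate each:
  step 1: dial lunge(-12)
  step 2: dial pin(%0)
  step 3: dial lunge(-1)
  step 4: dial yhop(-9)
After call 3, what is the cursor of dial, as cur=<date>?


! dial lunge(n: -12) == 1736-01-03
! dial pin(d: %0) == 1736-01-03
! dial lunge(n: -1) == 1735-12-03
! dial yhop(n: -9) == 1726-12-03

Answer: cur=1735-12-03


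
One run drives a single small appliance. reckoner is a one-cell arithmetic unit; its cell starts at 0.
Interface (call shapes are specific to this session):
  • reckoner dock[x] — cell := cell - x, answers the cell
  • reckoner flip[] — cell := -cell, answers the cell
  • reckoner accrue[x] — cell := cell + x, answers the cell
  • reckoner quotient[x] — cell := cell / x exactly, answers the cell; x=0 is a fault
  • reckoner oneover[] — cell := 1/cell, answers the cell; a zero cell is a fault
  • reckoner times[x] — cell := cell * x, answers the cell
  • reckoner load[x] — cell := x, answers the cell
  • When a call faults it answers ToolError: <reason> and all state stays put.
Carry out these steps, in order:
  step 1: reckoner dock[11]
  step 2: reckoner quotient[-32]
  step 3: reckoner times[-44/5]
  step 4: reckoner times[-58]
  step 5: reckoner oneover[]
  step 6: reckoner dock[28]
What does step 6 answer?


Answer: -98232/3509

Derivation:
Act: reckoner dock[x=11]
Obs: -11
Act: reckoner quotient[x=-32]
Obs: 11/32
Act: reckoner times[x=-44/5]
Obs: -121/40
Act: reckoner times[x=-58]
Obs: 3509/20
Act: reckoner oneover[]
Obs: 20/3509
Act: reckoner dock[x=28]
Obs: -98232/3509


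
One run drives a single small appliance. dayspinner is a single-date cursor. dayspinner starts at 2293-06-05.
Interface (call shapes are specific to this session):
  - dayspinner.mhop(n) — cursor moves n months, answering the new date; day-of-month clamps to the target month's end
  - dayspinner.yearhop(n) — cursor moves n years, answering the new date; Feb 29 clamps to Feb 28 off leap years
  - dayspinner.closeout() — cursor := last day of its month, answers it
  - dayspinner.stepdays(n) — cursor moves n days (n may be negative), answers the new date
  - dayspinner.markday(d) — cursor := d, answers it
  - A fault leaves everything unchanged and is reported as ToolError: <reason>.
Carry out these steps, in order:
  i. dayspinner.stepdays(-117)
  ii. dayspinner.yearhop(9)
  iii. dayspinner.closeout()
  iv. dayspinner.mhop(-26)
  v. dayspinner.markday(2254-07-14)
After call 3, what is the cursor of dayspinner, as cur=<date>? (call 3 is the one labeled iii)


Invoking dayspinner.stepdays with n: -117, — result: 2293-02-08.
Invoking dayspinner.yearhop with n: 9, yielding 2302-02-08.
Now I run dayspinner.closeout(), yielding 2302-02-28.
Invoking dayspinner.mhop with n: -26, → 2299-12-28.
Now I run dayspinner.markday with d: 2254-07-14, → 2254-07-14.

Answer: cur=2302-02-28


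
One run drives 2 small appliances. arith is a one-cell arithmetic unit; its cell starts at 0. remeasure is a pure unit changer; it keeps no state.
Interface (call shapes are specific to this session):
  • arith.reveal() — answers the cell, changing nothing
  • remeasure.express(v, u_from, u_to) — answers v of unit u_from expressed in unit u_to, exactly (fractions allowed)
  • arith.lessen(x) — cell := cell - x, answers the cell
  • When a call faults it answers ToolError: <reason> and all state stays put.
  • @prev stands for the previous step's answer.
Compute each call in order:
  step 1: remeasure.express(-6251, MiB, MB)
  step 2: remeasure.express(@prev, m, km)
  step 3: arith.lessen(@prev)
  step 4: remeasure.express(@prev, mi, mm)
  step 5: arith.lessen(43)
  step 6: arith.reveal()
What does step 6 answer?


Answer: -71182327/1953125

Derivation:
// 1. remeasure.express(v=-6251, u_from=MiB, u_to=MB) => -102416384/15625
// 2. remeasure.express(v=@prev, u_from=m, u_to=km) => -12802048/1953125
// 3. arith.lessen(x=@prev) => 12802048/1953125
// 4. remeasure.express(v=@prev, u_from=mi, u_to=mm) => 20602899136512/1953125
// 5. arith.lessen(x=43) => -71182327/1953125
// 6. arith.reveal() => -71182327/1953125


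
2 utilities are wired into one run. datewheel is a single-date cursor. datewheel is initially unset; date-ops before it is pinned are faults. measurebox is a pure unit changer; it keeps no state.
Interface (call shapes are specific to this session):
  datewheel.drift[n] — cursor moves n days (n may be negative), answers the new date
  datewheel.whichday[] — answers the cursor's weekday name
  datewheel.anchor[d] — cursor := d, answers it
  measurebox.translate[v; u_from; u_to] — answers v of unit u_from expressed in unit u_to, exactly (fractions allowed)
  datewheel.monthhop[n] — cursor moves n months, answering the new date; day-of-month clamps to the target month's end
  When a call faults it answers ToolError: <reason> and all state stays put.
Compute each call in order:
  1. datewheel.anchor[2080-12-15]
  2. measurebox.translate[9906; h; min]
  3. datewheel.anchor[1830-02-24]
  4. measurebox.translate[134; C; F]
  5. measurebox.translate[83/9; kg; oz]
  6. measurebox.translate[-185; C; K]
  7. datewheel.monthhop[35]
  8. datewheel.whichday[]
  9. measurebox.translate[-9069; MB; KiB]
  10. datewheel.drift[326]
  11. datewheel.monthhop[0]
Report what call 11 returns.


// 1. datewheel.anchor(d='2080-12-15') -> 2080-12-15
// 2. measurebox.translate(v='9906', u_from='h', u_to='min') -> 594360
// 3. datewheel.anchor(d='1830-02-24') -> 1830-02-24
// 4. measurebox.translate(v='134', u_from='C', u_to='F') -> 1366/5
// 5. measurebox.translate(v='83/9', u_from='kg', u_to='oz') -> 132800000000/408233133
// 6. measurebox.translate(v='-185', u_from='C', u_to='K') -> 1763/20
// 7. datewheel.monthhop(n='35') -> 1833-01-24
// 8. datewheel.whichday() -> Thursday
// 9. measurebox.translate(v='-9069', u_from='MB', u_to='KiB') -> -141703125/16
// 10. datewheel.drift(n='326') -> 1833-12-16
// 11. datewheel.monthhop(n='0') -> 1833-12-16

Answer: 1833-12-16


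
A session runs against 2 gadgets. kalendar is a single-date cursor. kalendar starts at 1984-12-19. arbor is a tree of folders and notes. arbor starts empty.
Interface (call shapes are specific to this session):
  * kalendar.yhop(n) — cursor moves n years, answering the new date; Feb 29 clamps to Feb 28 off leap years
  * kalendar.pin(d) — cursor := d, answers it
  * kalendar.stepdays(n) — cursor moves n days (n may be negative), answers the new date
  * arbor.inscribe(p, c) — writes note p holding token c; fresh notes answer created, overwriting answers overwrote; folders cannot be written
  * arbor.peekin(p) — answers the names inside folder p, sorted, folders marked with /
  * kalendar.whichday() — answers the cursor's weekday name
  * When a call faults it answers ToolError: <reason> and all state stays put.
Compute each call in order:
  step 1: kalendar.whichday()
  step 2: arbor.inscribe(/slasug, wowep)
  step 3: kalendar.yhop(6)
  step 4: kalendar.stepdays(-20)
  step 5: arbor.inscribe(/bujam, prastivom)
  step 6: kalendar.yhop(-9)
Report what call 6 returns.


Step: whichday[]
Result: Wednesday
Step: inscribe[p: /slasug; c: wowep]
Result: created
Step: yhop[n: 6]
Result: 1990-12-19
Step: stepdays[n: -20]
Result: 1990-11-29
Step: inscribe[p: /bujam; c: prastivom]
Result: created
Step: yhop[n: -9]
Result: 1981-11-29

Answer: 1981-11-29


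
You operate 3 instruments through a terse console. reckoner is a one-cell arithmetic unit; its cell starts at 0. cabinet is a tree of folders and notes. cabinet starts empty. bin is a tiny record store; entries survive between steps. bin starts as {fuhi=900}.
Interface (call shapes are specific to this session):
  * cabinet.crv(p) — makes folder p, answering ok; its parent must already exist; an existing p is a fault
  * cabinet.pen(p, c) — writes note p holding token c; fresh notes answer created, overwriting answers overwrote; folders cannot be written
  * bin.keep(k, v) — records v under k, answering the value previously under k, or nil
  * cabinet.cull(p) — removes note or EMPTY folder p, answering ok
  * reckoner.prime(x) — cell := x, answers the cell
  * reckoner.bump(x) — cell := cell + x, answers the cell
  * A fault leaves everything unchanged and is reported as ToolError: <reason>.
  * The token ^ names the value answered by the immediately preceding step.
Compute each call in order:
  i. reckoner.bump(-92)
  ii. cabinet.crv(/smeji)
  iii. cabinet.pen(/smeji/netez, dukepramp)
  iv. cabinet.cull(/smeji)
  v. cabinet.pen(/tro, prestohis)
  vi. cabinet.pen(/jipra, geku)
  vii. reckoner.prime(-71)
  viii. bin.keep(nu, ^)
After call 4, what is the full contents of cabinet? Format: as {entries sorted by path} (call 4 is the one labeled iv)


Answer: {smeji/, smeji/netez=dukepramp}

Derivation:
-> bump(x: -92)
<- -92
-> crv(p: /smeji)
<- ok
-> pen(p: /smeji/netez, c: dukepramp)
<- created
-> cull(p: /smeji)
<- ToolError: not empty
-> pen(p: /tro, c: prestohis)
<- created
-> pen(p: /jipra, c: geku)
<- created
-> prime(x: -71)
<- -71
-> keep(k: nu, v: ^)
<- nil


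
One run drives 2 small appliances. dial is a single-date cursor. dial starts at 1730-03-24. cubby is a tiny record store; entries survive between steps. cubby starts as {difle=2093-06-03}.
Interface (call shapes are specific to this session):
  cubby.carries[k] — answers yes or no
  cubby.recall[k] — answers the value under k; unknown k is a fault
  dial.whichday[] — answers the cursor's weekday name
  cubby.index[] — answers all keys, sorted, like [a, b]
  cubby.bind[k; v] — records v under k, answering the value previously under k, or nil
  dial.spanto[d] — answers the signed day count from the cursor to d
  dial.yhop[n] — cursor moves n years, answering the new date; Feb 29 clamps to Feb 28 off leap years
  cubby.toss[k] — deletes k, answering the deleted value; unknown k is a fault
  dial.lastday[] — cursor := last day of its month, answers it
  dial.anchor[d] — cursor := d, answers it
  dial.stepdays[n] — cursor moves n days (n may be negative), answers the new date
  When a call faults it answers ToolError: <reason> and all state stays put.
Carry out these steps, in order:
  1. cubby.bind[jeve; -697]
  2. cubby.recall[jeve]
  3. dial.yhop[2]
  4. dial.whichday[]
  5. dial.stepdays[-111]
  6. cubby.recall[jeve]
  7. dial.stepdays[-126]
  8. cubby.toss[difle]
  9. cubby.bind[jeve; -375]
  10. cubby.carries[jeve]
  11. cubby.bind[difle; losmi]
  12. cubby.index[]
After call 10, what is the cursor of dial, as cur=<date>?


==> bind(k='jeve', v='-697')
<== nil
==> recall(k='jeve')
<== -697
==> yhop(n='2')
<== 1732-03-24
==> whichday()
<== Monday
==> stepdays(n='-111')
<== 1731-12-04
==> recall(k='jeve')
<== -697
==> stepdays(n='-126')
<== 1731-07-31
==> toss(k='difle')
<== 2093-06-03
==> bind(k='jeve', v='-375')
<== -697
==> carries(k='jeve')
<== yes
==> bind(k='difle', v='losmi')
<== nil
==> index()
<== [difle, jeve]

Answer: cur=1731-07-31


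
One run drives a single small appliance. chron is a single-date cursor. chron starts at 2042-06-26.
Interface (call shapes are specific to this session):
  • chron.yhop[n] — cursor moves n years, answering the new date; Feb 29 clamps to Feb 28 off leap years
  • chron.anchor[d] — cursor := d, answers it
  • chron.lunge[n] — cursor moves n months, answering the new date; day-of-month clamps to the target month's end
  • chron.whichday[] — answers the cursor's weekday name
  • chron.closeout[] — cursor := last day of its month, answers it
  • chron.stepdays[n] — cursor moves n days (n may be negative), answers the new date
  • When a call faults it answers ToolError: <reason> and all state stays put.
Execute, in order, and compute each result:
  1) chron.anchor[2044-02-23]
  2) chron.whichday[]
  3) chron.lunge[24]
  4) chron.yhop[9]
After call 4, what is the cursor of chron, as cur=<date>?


% anchor 2044-02-23
= 2044-02-23
% whichday
= Tuesday
% lunge 24
= 2046-02-23
% yhop 9
= 2055-02-23

Answer: cur=2055-02-23


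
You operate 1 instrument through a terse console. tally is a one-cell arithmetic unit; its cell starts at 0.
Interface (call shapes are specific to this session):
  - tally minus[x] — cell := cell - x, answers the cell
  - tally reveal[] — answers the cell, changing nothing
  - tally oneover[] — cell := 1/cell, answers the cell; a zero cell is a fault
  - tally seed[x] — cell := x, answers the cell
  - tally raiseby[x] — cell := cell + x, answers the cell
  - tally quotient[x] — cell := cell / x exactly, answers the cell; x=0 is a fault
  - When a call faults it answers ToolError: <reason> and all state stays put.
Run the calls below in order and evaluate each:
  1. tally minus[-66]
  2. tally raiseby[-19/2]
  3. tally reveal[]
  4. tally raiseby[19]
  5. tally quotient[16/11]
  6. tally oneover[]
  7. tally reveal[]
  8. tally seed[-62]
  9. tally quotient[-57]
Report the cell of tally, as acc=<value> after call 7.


% 1. tally minus(-66) => 66
% 2. tally raiseby(-19/2) => 113/2
% 3. tally reveal() => 113/2
% 4. tally raiseby(19) => 151/2
% 5. tally quotient(16/11) => 1661/32
% 6. tally oneover() => 32/1661
% 7. tally reveal() => 32/1661
% 8. tally seed(-62) => -62
% 9. tally quotient(-57) => 62/57

Answer: acc=32/1661


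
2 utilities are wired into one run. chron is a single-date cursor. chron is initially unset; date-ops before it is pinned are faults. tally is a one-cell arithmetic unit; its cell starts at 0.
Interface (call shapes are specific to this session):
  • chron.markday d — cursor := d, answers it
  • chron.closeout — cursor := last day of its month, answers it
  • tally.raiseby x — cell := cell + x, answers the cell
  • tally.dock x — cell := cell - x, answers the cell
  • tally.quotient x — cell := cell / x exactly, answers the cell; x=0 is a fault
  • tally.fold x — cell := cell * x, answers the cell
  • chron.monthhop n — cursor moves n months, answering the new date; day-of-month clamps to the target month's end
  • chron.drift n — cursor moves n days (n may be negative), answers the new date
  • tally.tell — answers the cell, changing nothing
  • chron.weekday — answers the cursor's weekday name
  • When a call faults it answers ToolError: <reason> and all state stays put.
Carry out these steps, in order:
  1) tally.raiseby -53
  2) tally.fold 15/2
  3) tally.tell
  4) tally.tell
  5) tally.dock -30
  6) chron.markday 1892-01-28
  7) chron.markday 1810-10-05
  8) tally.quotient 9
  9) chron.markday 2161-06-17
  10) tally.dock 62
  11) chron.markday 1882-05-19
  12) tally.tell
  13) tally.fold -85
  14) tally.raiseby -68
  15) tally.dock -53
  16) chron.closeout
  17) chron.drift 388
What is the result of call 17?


% 1. tally.raiseby(x→-53) == -53
% 2. tally.fold(x→15/2) == -795/2
% 3. tally.tell() == -795/2
% 4. tally.tell() == -795/2
% 5. tally.dock(x→-30) == -735/2
% 6. chron.markday(d→1892-01-28) == 1892-01-28
% 7. chron.markday(d→1810-10-05) == 1810-10-05
% 8. tally.quotient(x→9) == -245/6
% 9. chron.markday(d→2161-06-17) == 2161-06-17
% 10. tally.dock(x→62) == -617/6
% 11. chron.markday(d→1882-05-19) == 1882-05-19
% 12. tally.tell() == -617/6
% 13. tally.fold(x→-85) == 52445/6
% 14. tally.raiseby(x→-68) == 52037/6
% 15. tally.dock(x→-53) == 52355/6
% 16. chron.closeout() == 1882-05-31
% 17. chron.drift(n→388) == 1883-06-23

Answer: 1883-06-23


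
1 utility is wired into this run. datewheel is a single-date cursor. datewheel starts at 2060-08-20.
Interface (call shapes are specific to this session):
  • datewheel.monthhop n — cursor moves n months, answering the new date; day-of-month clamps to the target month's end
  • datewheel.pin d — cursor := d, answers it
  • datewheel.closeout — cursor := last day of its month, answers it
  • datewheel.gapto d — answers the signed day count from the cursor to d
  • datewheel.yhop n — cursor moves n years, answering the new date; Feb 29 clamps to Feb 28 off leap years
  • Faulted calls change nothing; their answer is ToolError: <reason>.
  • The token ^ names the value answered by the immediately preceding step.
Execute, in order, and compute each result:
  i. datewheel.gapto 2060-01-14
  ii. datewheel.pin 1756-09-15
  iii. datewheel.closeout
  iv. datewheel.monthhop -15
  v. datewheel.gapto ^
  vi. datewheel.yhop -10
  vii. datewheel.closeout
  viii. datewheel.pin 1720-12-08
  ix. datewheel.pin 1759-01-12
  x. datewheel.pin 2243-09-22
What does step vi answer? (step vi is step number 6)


Answer: 1745-06-30

Derivation:
~$ datewheel.gapto 2060-01-14
  -219
~$ datewheel.pin 1756-09-15
  1756-09-15
~$ datewheel.closeout
  1756-09-30
~$ datewheel.monthhop -15
  1755-06-30
~$ datewheel.gapto ^
  0
~$ datewheel.yhop -10
  1745-06-30
~$ datewheel.closeout
  1745-06-30
~$ datewheel.pin 1720-12-08
  1720-12-08
~$ datewheel.pin 1759-01-12
  1759-01-12
~$ datewheel.pin 2243-09-22
  2243-09-22


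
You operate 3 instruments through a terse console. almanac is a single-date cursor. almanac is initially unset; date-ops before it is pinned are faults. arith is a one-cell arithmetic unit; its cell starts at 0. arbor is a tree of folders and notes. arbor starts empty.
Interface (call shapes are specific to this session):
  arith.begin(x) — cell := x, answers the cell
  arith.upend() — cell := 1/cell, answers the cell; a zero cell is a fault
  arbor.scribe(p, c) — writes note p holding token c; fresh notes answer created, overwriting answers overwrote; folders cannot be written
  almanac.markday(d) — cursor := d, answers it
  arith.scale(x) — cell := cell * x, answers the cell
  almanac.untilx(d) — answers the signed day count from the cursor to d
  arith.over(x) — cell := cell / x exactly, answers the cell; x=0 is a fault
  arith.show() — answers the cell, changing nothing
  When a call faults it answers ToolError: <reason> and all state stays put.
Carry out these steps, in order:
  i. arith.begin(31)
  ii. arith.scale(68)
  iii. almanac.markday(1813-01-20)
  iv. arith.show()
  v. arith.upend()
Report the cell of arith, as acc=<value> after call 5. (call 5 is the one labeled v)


Answer: acc=1/2108

Derivation:
$ begin x='31'
:: 31
$ scale x='68'
:: 2108
$ markday d='1813-01-20'
:: 1813-01-20
$ show
:: 2108
$ upend
:: 1/2108
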